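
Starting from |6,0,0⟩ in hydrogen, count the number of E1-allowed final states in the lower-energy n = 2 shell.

E1 requires Δl = ±1, so l_f ∈ {-1, 1}; with 0 ≤ l_f ≤ n_f−1 = 1, the allowed l_f values are {1}.
For l_f = 1: m_f ∈ {m_i−1, m_i, m_i+1} ∩ [−1, 1] = {-1, 0, 1} → 3 states.
Total: 3.

3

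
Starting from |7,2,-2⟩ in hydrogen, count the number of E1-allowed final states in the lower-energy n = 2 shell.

E1 requires Δl = ±1, so l_f ∈ {1, 3}; with 0 ≤ l_f ≤ n_f−1 = 1, the allowed l_f values are {1}.
For l_f = 1: m_f ∈ {m_i−1, m_i, m_i+1} ∩ [−1, 1] = {-1} → 1 state.
Total: 1.

1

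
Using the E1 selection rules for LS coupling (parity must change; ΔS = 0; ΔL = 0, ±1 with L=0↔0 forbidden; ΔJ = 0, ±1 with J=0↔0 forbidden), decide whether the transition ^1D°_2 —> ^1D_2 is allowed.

allowed

Initial level: S=0, L=2, J=2, parity odd. Final level: S=0, L=2, J=2, parity even.
ΔL = 0, ±1 (not L=0↔0): L: 2 → 2, ΔL = +0 — satisfied.
ΔS = 0: S: 0 → 0 — satisfied.
ΔJ = 0, ±1 (not J=0↔0): J: 2 → 2, ΔJ = +0 — satisfied.
Parity must change: odd → even — satisfied.
All four E1 rules are satisfied.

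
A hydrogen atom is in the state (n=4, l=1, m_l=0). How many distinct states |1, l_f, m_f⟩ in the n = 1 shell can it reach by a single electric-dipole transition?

E1 requires Δl = ±1, so l_f ∈ {0, 2}; with 0 ≤ l_f ≤ n_f−1 = 0, the allowed l_f values are {0}.
For l_f = 0: m_f ∈ {m_i−1, m_i, m_i+1} ∩ [−0, 0] = {0} → 1 state.
Total: 1.

1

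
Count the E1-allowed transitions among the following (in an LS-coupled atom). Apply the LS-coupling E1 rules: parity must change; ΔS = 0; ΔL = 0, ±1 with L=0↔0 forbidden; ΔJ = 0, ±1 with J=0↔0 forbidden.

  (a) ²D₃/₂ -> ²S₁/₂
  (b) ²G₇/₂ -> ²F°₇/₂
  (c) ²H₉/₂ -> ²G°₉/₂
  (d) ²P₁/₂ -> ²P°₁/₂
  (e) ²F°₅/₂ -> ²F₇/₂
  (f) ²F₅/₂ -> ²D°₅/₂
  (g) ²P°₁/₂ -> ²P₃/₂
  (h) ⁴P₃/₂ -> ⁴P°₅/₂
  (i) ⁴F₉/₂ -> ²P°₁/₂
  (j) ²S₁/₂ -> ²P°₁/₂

8

(a) forbidden (parity, ΔL fail)
(b) allowed
(c) allowed
(d) allowed
(e) allowed
(f) allowed
(g) allowed
(h) allowed
(i) forbidden (ΔS, ΔL, ΔJ fail)
(j) allowed
Total allowed: 8 of 10.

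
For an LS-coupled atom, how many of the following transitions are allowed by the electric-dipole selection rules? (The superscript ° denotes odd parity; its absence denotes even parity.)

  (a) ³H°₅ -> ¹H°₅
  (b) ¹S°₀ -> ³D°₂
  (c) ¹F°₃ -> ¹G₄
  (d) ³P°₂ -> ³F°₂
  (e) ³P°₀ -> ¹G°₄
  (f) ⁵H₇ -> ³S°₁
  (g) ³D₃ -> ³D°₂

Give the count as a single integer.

2

(a) forbidden (parity, ΔS fail)
(b) forbidden (parity, ΔS, ΔL, ΔJ fail)
(c) allowed
(d) forbidden (parity, ΔL fail)
(e) forbidden (parity, ΔS, ΔL, ΔJ fail)
(f) forbidden (ΔS, ΔL, ΔJ fail)
(g) allowed
Total allowed: 2 of 7.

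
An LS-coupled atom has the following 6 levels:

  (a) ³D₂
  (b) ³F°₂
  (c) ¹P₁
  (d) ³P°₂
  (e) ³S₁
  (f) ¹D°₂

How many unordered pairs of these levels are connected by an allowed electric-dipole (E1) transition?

(a)–(b): allowed.
(a)–(c): forbidden (parity, ΔS).
(a)–(d): allowed.
(a)–(e): forbidden (parity, ΔL).
(a)–(f): forbidden (ΔS).
(b)–(c): forbidden (ΔS, ΔL).
(b)–(d): forbidden (parity, ΔL).
(b)–(e): forbidden (ΔL).
(b)–(f): forbidden (parity, ΔS).
(c)–(d): forbidden (ΔS).
(c)–(e): forbidden (parity, ΔS).
(c)–(f): allowed.
(d)–(e): allowed.
(d)–(f): forbidden (parity, ΔS).
(e)–(f): forbidden (ΔS, ΔL).
Allowed pairs: 4 of 15.

4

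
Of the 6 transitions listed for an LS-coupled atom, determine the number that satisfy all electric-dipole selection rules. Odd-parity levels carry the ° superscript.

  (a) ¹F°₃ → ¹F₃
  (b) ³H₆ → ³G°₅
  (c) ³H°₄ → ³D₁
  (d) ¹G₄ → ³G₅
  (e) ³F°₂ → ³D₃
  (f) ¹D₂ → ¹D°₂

(a) allowed
(b) allowed
(c) forbidden (ΔL, ΔJ fail)
(d) forbidden (parity, ΔS fail)
(e) allowed
(f) allowed
Total allowed: 4 of 6.

4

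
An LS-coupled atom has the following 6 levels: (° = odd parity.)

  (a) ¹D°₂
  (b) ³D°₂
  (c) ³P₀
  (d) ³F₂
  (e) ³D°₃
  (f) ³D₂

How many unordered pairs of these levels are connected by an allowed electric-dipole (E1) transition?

4

(a)–(b): forbidden (parity, ΔS).
(a)–(c): forbidden (ΔS, ΔJ).
(a)–(d): forbidden (ΔS).
(a)–(e): forbidden (parity, ΔS).
(a)–(f): forbidden (ΔS).
(b)–(c): forbidden (ΔJ).
(b)–(d): allowed.
(b)–(e): forbidden (parity).
(b)–(f): allowed.
(c)–(d): forbidden (parity, ΔL, ΔJ).
(c)–(e): forbidden (ΔJ).
(c)–(f): forbidden (parity, ΔJ).
(d)–(e): allowed.
(d)–(f): forbidden (parity).
(e)–(f): allowed.
Allowed pairs: 4 of 15.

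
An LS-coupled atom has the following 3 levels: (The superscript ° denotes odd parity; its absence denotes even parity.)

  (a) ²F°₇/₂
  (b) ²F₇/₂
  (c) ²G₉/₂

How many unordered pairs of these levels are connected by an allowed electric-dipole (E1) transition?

2

(a)–(b): allowed.
(a)–(c): allowed.
(b)–(c): forbidden (parity).
Allowed pairs: 2 of 3.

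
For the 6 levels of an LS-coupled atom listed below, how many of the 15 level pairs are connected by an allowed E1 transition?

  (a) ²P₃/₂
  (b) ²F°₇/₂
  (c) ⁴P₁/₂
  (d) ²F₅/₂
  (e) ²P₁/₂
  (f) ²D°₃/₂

4

(a)–(b): forbidden (ΔL, ΔJ).
(a)–(c): forbidden (parity, ΔS).
(a)–(d): forbidden (parity, ΔL).
(a)–(e): forbidden (parity).
(a)–(f): allowed.
(b)–(c): forbidden (ΔS, ΔL, ΔJ).
(b)–(d): allowed.
(b)–(e): forbidden (ΔL, ΔJ).
(b)–(f): forbidden (parity, ΔJ).
(c)–(d): forbidden (parity, ΔS, ΔL, ΔJ).
(c)–(e): forbidden (parity, ΔS).
(c)–(f): forbidden (ΔS).
(d)–(e): forbidden (parity, ΔL, ΔJ).
(d)–(f): allowed.
(e)–(f): allowed.
Allowed pairs: 4 of 15.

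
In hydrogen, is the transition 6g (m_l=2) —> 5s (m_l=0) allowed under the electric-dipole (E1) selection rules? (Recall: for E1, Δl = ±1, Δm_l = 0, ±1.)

l: 4 → 0 (Δl = -4). Δl = ±1 fails.
Δm_l = 0 − (2) = -2. E1 requires Δm_l = 0, ±1: fails.
The transition is electric-dipole forbidden.

forbidden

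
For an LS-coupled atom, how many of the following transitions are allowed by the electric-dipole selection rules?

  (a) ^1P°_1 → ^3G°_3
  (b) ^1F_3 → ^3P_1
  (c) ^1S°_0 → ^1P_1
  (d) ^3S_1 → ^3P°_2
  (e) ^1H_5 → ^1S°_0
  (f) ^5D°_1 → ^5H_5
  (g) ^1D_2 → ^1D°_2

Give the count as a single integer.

(a) forbidden (parity, ΔS, ΔL, ΔJ fail)
(b) forbidden (parity, ΔS, ΔL, ΔJ fail)
(c) allowed
(d) allowed
(e) forbidden (ΔL, ΔJ fail)
(f) forbidden (ΔL, ΔJ fail)
(g) allowed
Total allowed: 3 of 7.

3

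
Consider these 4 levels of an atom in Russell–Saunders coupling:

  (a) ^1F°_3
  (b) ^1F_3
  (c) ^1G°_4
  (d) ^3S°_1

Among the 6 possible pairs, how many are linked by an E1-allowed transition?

(a)–(b): allowed.
(a)–(c): forbidden (parity).
(a)–(d): forbidden (parity, ΔS, ΔL, ΔJ).
(b)–(c): allowed.
(b)–(d): forbidden (ΔS, ΔL, ΔJ).
(c)–(d): forbidden (parity, ΔS, ΔL, ΔJ).
Allowed pairs: 2 of 6.

2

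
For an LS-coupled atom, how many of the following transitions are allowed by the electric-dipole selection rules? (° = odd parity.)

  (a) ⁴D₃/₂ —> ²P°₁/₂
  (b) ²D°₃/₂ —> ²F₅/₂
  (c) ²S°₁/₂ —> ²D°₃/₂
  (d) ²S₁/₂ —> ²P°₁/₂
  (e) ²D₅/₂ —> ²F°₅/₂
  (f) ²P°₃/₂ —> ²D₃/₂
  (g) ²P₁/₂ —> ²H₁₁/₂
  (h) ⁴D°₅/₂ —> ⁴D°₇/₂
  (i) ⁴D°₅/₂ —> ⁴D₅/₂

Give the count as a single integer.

(a) forbidden (ΔS fails)
(b) allowed
(c) forbidden (parity, ΔL fail)
(d) allowed
(e) allowed
(f) allowed
(g) forbidden (parity, ΔL, ΔJ fail)
(h) forbidden (parity fails)
(i) allowed
Total allowed: 5 of 9.

5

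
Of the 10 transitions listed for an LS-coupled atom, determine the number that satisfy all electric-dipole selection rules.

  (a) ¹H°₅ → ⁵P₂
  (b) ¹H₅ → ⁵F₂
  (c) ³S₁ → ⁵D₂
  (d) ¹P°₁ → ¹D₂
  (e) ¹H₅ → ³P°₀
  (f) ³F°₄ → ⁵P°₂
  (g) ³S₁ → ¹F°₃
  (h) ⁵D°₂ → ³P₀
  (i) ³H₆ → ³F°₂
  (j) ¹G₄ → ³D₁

1

(a) forbidden (ΔS, ΔL, ΔJ fail)
(b) forbidden (parity, ΔS, ΔL, ΔJ fail)
(c) forbidden (parity, ΔS, ΔL fail)
(d) allowed
(e) forbidden (ΔS, ΔL, ΔJ fail)
(f) forbidden (parity, ΔS, ΔL, ΔJ fail)
(g) forbidden (ΔS, ΔL, ΔJ fail)
(h) forbidden (ΔS, ΔJ fail)
(i) forbidden (ΔL, ΔJ fail)
(j) forbidden (parity, ΔS, ΔL, ΔJ fail)
Total allowed: 1 of 10.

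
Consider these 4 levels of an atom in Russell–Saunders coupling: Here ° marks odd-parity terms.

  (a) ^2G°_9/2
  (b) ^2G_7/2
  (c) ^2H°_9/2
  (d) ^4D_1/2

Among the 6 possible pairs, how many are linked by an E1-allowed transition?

2

(a)–(b): allowed.
(a)–(c): forbidden (parity).
(a)–(d): forbidden (ΔS, ΔL, ΔJ).
(b)–(c): allowed.
(b)–(d): forbidden (parity, ΔS, ΔL, ΔJ).
(c)–(d): forbidden (ΔS, ΔL, ΔJ).
Allowed pairs: 2 of 6.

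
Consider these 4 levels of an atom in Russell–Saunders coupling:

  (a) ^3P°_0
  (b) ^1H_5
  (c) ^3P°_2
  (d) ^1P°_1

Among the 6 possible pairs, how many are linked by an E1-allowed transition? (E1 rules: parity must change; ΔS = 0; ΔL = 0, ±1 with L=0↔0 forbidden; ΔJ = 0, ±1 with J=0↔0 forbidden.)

0

(a)–(b): forbidden (ΔS, ΔL, ΔJ).
(a)–(c): forbidden (parity, ΔJ).
(a)–(d): forbidden (parity, ΔS).
(b)–(c): forbidden (ΔS, ΔL, ΔJ).
(b)–(d): forbidden (ΔL, ΔJ).
(c)–(d): forbidden (parity, ΔS).
Allowed pairs: 0 of 6.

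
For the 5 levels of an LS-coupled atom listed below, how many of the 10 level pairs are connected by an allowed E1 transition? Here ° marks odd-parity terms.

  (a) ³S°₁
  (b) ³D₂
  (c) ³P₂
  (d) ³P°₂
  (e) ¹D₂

3

(a)–(b): forbidden (ΔL).
(a)–(c): allowed.
(a)–(d): forbidden (parity).
(a)–(e): forbidden (ΔS, ΔL).
(b)–(c): forbidden (parity).
(b)–(d): allowed.
(b)–(e): forbidden (parity, ΔS).
(c)–(d): allowed.
(c)–(e): forbidden (parity, ΔS).
(d)–(e): forbidden (ΔS).
Allowed pairs: 3 of 10.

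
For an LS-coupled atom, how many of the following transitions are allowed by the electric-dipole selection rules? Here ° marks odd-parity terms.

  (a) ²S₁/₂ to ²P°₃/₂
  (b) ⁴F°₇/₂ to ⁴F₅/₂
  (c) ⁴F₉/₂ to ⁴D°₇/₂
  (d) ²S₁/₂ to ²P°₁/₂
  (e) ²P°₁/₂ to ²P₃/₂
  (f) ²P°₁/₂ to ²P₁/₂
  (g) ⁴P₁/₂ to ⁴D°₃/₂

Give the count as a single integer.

(a) allowed
(b) allowed
(c) allowed
(d) allowed
(e) allowed
(f) allowed
(g) allowed
Total allowed: 7 of 7.

7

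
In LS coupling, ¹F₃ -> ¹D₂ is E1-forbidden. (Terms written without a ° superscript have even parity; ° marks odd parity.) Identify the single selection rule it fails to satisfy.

Parity must change: even → even — fails.
ΔS = 0: S: 0 → 0 — ok.
ΔL = 0, ±1 (not L=0↔0): L: 3 → 2, ΔL = -1 — ok.
ΔJ = 0, ±1 (not J=0↔0): J: 3 → 2, ΔJ = -1 — ok.

parity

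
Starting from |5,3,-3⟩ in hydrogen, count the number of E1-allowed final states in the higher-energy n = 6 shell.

E1 requires Δl = ±1, so l_f ∈ {2, 4}; with 0 ≤ l_f ≤ n_f−1 = 5, the allowed l_f values are {2, 4}.
For l_f = 2: m_f ∈ {m_i−1, m_i, m_i+1} ∩ [−2, 2] = {-2} → 1 state.
For l_f = 4: m_f ∈ {m_i−1, m_i, m_i+1} ∩ [−4, 4] = {-4, -3, -2} → 3 states.
Total: 4.

4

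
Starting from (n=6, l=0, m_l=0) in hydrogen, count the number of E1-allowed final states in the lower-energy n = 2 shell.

E1 requires Δl = ±1, so l_f ∈ {-1, 1}; with 0 ≤ l_f ≤ n_f−1 = 1, the allowed l_f values are {1}.
For l_f = 1: m_f ∈ {m_i−1, m_i, m_i+1} ∩ [−1, 1] = {-1, 0, 1} → 3 states.
Total: 3.

3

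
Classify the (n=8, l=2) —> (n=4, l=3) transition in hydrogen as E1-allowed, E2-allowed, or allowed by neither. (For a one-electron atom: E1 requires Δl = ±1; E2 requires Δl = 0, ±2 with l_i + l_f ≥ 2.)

Δl = 3 − 2 = +1; l_i + l_f = 5.
E1 (Δl = ±1): satisfied.
E2 (Δl = 0,±2, l_i+l_f ≥ 2): not satisfied.

E1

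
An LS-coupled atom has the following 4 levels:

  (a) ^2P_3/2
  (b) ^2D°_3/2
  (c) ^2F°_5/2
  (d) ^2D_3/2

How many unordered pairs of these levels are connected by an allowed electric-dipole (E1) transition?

3

(a)–(b): allowed.
(a)–(c): forbidden (ΔL).
(a)–(d): forbidden (parity).
(b)–(c): forbidden (parity).
(b)–(d): allowed.
(c)–(d): allowed.
Allowed pairs: 3 of 6.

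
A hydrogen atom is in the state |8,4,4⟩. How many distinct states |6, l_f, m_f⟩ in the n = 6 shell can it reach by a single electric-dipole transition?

E1 requires Δl = ±1, so l_f ∈ {3, 5}; with 0 ≤ l_f ≤ n_f−1 = 5, the allowed l_f values are {3, 5}.
For l_f = 3: m_f ∈ {m_i−1, m_i, m_i+1} ∩ [−3, 3] = {3} → 1 state.
For l_f = 5: m_f ∈ {m_i−1, m_i, m_i+1} ∩ [−5, 5] = {3, 4, 5} → 3 states.
Total: 4.

4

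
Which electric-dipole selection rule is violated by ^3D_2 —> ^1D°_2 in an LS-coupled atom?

Initial level: S=1, L=2, J=2, parity even. Final level: S=0, L=2, J=2, parity odd.
Parity must change: even → odd — satisfied.
ΔS = 0: S: 1 → 0 — violated.
ΔL = 0, ±1 (not L=0↔0): L: 2 → 2, ΔL = +0 — satisfied.
ΔJ = 0, ±1 (not J=0↔0): J: 2 → 2, ΔJ = +0 — satisfied.

the ΔS = 0 rule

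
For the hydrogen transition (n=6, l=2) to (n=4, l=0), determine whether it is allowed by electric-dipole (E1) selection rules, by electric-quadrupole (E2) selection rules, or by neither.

E2

Δl = 0 − 2 = -2; l_i + l_f = 2.
E1 (Δl = ±1): not satisfied.
E2 (Δl = 0,±2, l_i+l_f ≥ 2): satisfied.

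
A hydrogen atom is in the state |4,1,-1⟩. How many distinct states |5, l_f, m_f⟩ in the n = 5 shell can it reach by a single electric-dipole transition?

4

E1 requires Δl = ±1, so l_f ∈ {0, 2}; with 0 ≤ l_f ≤ n_f−1 = 4, the allowed l_f values are {0, 2}.
For l_f = 0: m_f ∈ {m_i−1, m_i, m_i+1} ∩ [−0, 0] = {0} → 1 state.
For l_f = 2: m_f ∈ {m_i−1, m_i, m_i+1} ∩ [−2, 2] = {-2, -1, 0} → 3 states.
Total: 4.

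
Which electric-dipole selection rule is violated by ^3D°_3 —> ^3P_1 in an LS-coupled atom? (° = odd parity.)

the ΔJ = 0, ±1 rule

Reading off the term symbols: S 1→1, L 2→1, J 3→1, parity odd→even.
ΔL = 0, ±1 (not L=0↔0): L: 2 → 1, ΔL = -1 — passes.
Parity must change: odd → even — passes.
ΔS = 0: S: 1 → 1 — passes.
ΔJ = 0, ±1 (not J=0↔0): J: 3 → 1, ΔJ = -2 — fails.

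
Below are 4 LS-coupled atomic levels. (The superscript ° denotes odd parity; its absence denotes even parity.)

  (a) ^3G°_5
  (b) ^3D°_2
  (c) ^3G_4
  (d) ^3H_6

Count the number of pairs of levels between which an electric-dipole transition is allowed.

2

(a)–(b): forbidden (parity, ΔL, ΔJ).
(a)–(c): allowed.
(a)–(d): allowed.
(b)–(c): forbidden (ΔL, ΔJ).
(b)–(d): forbidden (ΔL, ΔJ).
(c)–(d): forbidden (parity, ΔJ).
Allowed pairs: 2 of 6.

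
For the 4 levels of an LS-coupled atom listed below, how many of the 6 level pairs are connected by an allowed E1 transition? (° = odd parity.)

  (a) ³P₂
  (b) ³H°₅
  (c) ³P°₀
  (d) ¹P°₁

0

(a)–(b): forbidden (ΔL, ΔJ).
(a)–(c): forbidden (ΔJ).
(a)–(d): forbidden (ΔS).
(b)–(c): forbidden (parity, ΔL, ΔJ).
(b)–(d): forbidden (parity, ΔS, ΔL, ΔJ).
(c)–(d): forbidden (parity, ΔS).
Allowed pairs: 0 of 6.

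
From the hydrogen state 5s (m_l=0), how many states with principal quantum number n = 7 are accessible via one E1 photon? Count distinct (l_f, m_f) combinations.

3

E1 requires Δl = ±1, so l_f ∈ {-1, 1}; with 0 ≤ l_f ≤ n_f−1 = 6, the allowed l_f values are {1}.
For l_f = 1: m_f ∈ {m_i−1, m_i, m_i+1} ∩ [−1, 1] = {-1, 0, 1} → 3 states.
Total: 3.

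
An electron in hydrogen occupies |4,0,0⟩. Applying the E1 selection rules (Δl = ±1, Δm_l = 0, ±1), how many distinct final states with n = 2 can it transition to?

E1 requires Δl = ±1, so l_f ∈ {-1, 1}; with 0 ≤ l_f ≤ n_f−1 = 1, the allowed l_f values are {1}.
For l_f = 1: m_f ∈ {m_i−1, m_i, m_i+1} ∩ [−1, 1] = {-1, 0, 1} → 3 states.
Total: 3.

3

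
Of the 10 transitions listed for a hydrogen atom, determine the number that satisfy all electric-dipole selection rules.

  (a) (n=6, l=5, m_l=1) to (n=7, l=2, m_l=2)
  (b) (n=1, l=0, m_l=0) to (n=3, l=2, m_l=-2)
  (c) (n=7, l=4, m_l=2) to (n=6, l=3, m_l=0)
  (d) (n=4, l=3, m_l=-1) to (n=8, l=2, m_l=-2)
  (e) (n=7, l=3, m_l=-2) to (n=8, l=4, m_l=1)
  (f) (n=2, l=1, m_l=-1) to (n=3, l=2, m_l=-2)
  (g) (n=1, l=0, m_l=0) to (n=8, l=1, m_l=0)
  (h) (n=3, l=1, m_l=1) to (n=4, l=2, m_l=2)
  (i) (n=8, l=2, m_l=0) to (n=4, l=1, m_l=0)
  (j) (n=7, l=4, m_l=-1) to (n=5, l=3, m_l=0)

(a) forbidden — Δl = -3 (E1 requires Δl = ±1)
(b) forbidden — Δl = +2 (E1 requires Δl = ±1); Δm_l = -2 (E1 requires Δm_l = 0, ±1)
(c) forbidden — Δm_l = -2 (E1 requires Δm_l = 0, ±1)
(d) allowed
(e) forbidden — Δm_l = +3 (E1 requires Δm_l = 0, ±1)
(f) allowed
(g) allowed
(h) allowed
(i) allowed
(j) allowed
Total allowed: 6 of 10.

6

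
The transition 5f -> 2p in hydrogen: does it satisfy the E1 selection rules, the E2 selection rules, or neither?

Δl = 1 − 3 = -2; l_i + l_f = 4.
E1 (Δl = ±1): not satisfied.
E2 (Δl = 0,±2, l_i+l_f ≥ 2): satisfied.

E2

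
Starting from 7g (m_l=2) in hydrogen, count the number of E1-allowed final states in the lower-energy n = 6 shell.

6

E1 requires Δl = ±1, so l_f ∈ {3, 5}; with 0 ≤ l_f ≤ n_f−1 = 5, the allowed l_f values are {3, 5}.
For l_f = 3: m_f ∈ {m_i−1, m_i, m_i+1} ∩ [−3, 3] = {1, 2, 3} → 3 states.
For l_f = 5: m_f ∈ {m_i−1, m_i, m_i+1} ∩ [−5, 5] = {1, 2, 3} → 3 states.
Total: 6.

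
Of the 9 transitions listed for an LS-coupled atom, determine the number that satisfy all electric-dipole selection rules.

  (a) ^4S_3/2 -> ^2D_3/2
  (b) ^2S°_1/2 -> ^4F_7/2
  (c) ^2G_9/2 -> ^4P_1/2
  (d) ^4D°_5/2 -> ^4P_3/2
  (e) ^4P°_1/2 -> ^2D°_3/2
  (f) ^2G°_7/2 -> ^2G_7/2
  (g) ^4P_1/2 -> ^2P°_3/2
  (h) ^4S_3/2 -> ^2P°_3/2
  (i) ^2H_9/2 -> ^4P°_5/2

(a) forbidden (parity, ΔS, ΔL fail)
(b) forbidden (ΔS, ΔL, ΔJ fail)
(c) forbidden (parity, ΔS, ΔL, ΔJ fail)
(d) allowed
(e) forbidden (parity, ΔS fail)
(f) allowed
(g) forbidden (ΔS fails)
(h) forbidden (ΔS fails)
(i) forbidden (ΔS, ΔL, ΔJ fail)
Total allowed: 2 of 9.

2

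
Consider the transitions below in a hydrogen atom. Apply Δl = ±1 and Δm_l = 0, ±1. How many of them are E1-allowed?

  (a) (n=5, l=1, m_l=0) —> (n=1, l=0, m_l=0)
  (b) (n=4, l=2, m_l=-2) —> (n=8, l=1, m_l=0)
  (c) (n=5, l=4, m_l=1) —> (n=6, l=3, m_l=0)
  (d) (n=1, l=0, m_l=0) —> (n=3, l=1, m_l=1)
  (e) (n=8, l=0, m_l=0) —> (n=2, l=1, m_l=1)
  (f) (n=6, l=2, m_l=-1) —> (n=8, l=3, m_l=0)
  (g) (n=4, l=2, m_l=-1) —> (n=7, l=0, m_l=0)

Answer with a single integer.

5

(a) allowed
(b) forbidden — Δm_l = +2 (E1 requires Δm_l = 0, ±1)
(c) allowed
(d) allowed
(e) allowed
(f) allowed
(g) forbidden — Δl = -2 (E1 requires Δl = ±1)
Total allowed: 5 of 7.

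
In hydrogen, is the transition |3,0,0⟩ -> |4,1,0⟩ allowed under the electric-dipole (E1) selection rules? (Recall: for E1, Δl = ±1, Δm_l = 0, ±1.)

allowed

Initial l = 0, final l = 1, so Δl = +1. E1 requires Δl = ±1: ✓.
m_l: 0 → 0 (Δm_l = +0). |Δm_l| ≤ 1 ✓.
All E1 selection rules are satisfied.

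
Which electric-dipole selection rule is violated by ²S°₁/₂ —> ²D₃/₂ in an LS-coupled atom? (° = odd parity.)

Parity must change: odd → even — ok.
ΔS = 0: S: 1/2 → 1/2 — ok.
ΔL = 0, ±1 (not L=0↔0): L: 0 → 2, ΔL = +2 — fails.
ΔJ = 0, ±1 (not J=0↔0): J: 1/2 → 3/2, ΔJ = +1 — ok.

the ΔL = 0, ±1 rule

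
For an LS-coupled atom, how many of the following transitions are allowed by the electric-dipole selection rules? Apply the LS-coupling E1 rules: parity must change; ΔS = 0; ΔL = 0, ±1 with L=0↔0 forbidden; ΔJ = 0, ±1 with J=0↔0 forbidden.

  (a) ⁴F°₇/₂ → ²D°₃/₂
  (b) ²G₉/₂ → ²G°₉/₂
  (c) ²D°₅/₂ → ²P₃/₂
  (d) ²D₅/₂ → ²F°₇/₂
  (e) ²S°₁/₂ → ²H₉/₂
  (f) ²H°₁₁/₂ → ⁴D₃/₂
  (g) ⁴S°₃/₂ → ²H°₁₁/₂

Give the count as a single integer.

(a) forbidden (parity, ΔS, ΔJ fail)
(b) allowed
(c) allowed
(d) allowed
(e) forbidden (ΔL, ΔJ fail)
(f) forbidden (ΔS, ΔL, ΔJ fail)
(g) forbidden (parity, ΔS, ΔL, ΔJ fail)
Total allowed: 3 of 7.

3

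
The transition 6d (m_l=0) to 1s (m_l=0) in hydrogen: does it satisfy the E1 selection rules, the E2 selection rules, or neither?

Δl = 0 − 2 = -2; l_i + l_f = 2.
Δm_l = +0.
E1 (Δl = ±1, |Δm_l| ≤ 1): not satisfied.
E2 (Δl = 0,±2, l_i+l_f ≥ 2, |Δm_l| ≤ 2): satisfied.

E2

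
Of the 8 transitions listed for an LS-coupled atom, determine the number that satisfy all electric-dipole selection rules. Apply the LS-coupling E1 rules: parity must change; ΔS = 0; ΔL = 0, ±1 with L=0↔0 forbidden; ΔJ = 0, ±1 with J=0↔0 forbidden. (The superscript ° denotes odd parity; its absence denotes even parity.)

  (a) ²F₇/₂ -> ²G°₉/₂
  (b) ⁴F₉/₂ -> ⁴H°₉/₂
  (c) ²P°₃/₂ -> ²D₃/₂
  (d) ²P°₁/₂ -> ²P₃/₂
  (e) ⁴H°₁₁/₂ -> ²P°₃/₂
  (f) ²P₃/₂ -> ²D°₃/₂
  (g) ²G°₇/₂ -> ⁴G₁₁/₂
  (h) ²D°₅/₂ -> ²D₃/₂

5

(a) allowed
(b) forbidden (ΔL fails)
(c) allowed
(d) allowed
(e) forbidden (parity, ΔS, ΔL, ΔJ fail)
(f) allowed
(g) forbidden (ΔS, ΔJ fail)
(h) allowed
Total allowed: 5 of 8.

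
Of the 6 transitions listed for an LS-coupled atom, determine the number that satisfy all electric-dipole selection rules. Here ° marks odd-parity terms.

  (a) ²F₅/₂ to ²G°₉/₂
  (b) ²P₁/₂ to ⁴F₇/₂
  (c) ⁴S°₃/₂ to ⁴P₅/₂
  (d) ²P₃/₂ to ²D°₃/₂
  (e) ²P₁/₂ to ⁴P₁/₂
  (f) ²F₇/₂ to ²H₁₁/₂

(a) forbidden (ΔJ fails)
(b) forbidden (parity, ΔS, ΔL, ΔJ fail)
(c) allowed
(d) allowed
(e) forbidden (parity, ΔS fail)
(f) forbidden (parity, ΔL, ΔJ fail)
Total allowed: 2 of 6.

2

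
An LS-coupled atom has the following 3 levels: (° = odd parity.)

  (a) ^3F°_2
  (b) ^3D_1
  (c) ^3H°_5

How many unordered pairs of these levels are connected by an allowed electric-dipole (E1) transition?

(a)–(b): allowed.
(a)–(c): forbidden (parity, ΔL, ΔJ).
(b)–(c): forbidden (ΔL, ΔJ).
Allowed pairs: 1 of 3.

1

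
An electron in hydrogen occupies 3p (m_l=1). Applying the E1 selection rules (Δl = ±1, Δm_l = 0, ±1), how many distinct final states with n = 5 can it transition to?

4

E1 requires Δl = ±1, so l_f ∈ {0, 2}; with 0 ≤ l_f ≤ n_f−1 = 4, the allowed l_f values are {0, 2}.
For l_f = 0: m_f ∈ {m_i−1, m_i, m_i+1} ∩ [−0, 0] = {0} → 1 state.
For l_f = 2: m_f ∈ {m_i−1, m_i, m_i+1} ∩ [−2, 2] = {0, 1, 2} → 3 states.
Total: 4.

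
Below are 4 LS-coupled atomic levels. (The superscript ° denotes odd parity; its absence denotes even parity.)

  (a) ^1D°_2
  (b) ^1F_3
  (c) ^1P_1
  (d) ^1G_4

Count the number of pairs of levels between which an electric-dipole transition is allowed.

2

(a)–(b): allowed.
(a)–(c): allowed.
(a)–(d): forbidden (ΔL, ΔJ).
(b)–(c): forbidden (parity, ΔL, ΔJ).
(b)–(d): forbidden (parity).
(c)–(d): forbidden (parity, ΔL, ΔJ).
Allowed pairs: 2 of 6.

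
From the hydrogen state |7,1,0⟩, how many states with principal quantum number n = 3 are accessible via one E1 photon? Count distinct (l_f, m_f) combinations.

4

E1 requires Δl = ±1, so l_f ∈ {0, 2}; with 0 ≤ l_f ≤ n_f−1 = 2, the allowed l_f values are {0, 2}.
For l_f = 0: m_f ∈ {m_i−1, m_i, m_i+1} ∩ [−0, 0] = {0} → 1 state.
For l_f = 2: m_f ∈ {m_i−1, m_i, m_i+1} ∩ [−2, 2] = {-1, 0, 1} → 3 states.
Total: 4.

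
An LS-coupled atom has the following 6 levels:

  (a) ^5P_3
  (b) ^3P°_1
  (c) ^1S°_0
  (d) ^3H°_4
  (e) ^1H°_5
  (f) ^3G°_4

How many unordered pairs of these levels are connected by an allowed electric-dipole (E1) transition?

(a)–(b): forbidden (ΔS, ΔJ).
(a)–(c): forbidden (ΔS, ΔJ).
(a)–(d): forbidden (ΔS, ΔL).
(a)–(e): forbidden (ΔS, ΔL, ΔJ).
(a)–(f): forbidden (ΔS, ΔL).
(b)–(c): forbidden (parity, ΔS).
(b)–(d): forbidden (parity, ΔL, ΔJ).
(b)–(e): forbidden (parity, ΔS, ΔL, ΔJ).
(b)–(f): forbidden (parity, ΔL, ΔJ).
(c)–(d): forbidden (parity, ΔS, ΔL, ΔJ).
(c)–(e): forbidden (parity, ΔL, ΔJ).
(c)–(f): forbidden (parity, ΔS, ΔL, ΔJ).
(d)–(e): forbidden (parity, ΔS).
(d)–(f): forbidden (parity).
(e)–(f): forbidden (parity, ΔS).
Allowed pairs: 0 of 15.

0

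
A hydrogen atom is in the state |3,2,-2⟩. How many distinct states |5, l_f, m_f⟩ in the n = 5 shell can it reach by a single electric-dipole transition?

4

E1 requires Δl = ±1, so l_f ∈ {1, 3}; with 0 ≤ l_f ≤ n_f−1 = 4, the allowed l_f values are {1, 3}.
For l_f = 1: m_f ∈ {m_i−1, m_i, m_i+1} ∩ [−1, 1] = {-1} → 1 state.
For l_f = 3: m_f ∈ {m_i−1, m_i, m_i+1} ∩ [−3, 3] = {-3, -2, -1} → 3 states.
Total: 4.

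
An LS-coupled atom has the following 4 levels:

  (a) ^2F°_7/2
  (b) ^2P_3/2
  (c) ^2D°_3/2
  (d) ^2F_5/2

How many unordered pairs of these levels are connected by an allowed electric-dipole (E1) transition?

3

(a)–(b): forbidden (ΔL, ΔJ).
(a)–(c): forbidden (parity, ΔJ).
(a)–(d): allowed.
(b)–(c): allowed.
(b)–(d): forbidden (parity, ΔL).
(c)–(d): allowed.
Allowed pairs: 3 of 6.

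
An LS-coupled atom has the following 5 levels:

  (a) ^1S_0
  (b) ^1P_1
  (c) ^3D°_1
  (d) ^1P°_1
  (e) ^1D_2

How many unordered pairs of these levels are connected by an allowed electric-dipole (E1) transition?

(a)–(b): forbidden (parity).
(a)–(c): forbidden (ΔS, ΔL).
(a)–(d): allowed.
(a)–(e): forbidden (parity, ΔL, ΔJ).
(b)–(c): forbidden (ΔS).
(b)–(d): allowed.
(b)–(e): forbidden (parity).
(c)–(d): forbidden (parity, ΔS).
(c)–(e): forbidden (ΔS).
(d)–(e): allowed.
Allowed pairs: 3 of 10.

3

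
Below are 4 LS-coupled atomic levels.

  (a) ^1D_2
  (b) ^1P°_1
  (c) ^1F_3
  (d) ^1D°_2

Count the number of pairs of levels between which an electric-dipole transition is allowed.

3

(a)–(b): allowed.
(a)–(c): forbidden (parity).
(a)–(d): allowed.
(b)–(c): forbidden (ΔL, ΔJ).
(b)–(d): forbidden (parity).
(c)–(d): allowed.
Allowed pairs: 3 of 6.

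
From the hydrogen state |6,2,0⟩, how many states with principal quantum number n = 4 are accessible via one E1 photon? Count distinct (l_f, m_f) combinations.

E1 requires Δl = ±1, so l_f ∈ {1, 3}; with 0 ≤ l_f ≤ n_f−1 = 3, the allowed l_f values are {1, 3}.
For l_f = 1: m_f ∈ {m_i−1, m_i, m_i+1} ∩ [−1, 1] = {-1, 0, 1} → 3 states.
For l_f = 3: m_f ∈ {m_i−1, m_i, m_i+1} ∩ [−3, 3] = {-1, 0, 1} → 3 states.
Total: 6.

6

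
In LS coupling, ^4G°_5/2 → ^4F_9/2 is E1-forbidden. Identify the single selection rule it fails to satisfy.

Initial level: S=3/2, L=4, J=5/2, parity odd. Final level: S=3/2, L=3, J=9/2, parity even.
Parity must change: odd → even — ok.
ΔS = 0: S: 3/2 → 3/2 — ok.
ΔL = 0, ±1 (not L=0↔0): L: 4 → 3, ΔL = -1 — ok.
ΔJ = 0, ±1 (not J=0↔0): J: 5/2 → 9/2, ΔJ = +2 — fails.

the ΔJ = 0, ±1 rule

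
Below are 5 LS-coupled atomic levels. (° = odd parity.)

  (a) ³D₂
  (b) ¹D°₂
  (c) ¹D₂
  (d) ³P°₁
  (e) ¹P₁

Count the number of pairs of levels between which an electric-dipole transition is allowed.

(a)–(b): forbidden (ΔS).
(a)–(c): forbidden (parity, ΔS).
(a)–(d): allowed.
(a)–(e): forbidden (parity, ΔS).
(b)–(c): allowed.
(b)–(d): forbidden (parity, ΔS).
(b)–(e): allowed.
(c)–(d): forbidden (ΔS).
(c)–(e): forbidden (parity).
(d)–(e): forbidden (ΔS).
Allowed pairs: 3 of 10.

3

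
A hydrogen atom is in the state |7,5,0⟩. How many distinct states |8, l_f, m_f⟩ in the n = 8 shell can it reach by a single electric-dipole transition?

6

E1 requires Δl = ±1, so l_f ∈ {4, 6}; with 0 ≤ l_f ≤ n_f−1 = 7, the allowed l_f values are {4, 6}.
For l_f = 4: m_f ∈ {m_i−1, m_i, m_i+1} ∩ [−4, 4] = {-1, 0, 1} → 3 states.
For l_f = 6: m_f ∈ {m_i−1, m_i, m_i+1} ∩ [−6, 6] = {-1, 0, 1} → 3 states.
Total: 6.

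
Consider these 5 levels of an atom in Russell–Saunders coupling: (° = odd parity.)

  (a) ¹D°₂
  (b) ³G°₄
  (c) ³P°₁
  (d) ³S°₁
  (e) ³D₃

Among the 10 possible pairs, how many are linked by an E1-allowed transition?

(a)–(b): forbidden (parity, ΔS, ΔL, ΔJ).
(a)–(c): forbidden (parity, ΔS).
(a)–(d): forbidden (parity, ΔS, ΔL).
(a)–(e): forbidden (ΔS).
(b)–(c): forbidden (parity, ΔL, ΔJ).
(b)–(d): forbidden (parity, ΔL, ΔJ).
(b)–(e): forbidden (ΔL).
(c)–(d): forbidden (parity).
(c)–(e): forbidden (ΔJ).
(d)–(e): forbidden (ΔL, ΔJ).
Allowed pairs: 0 of 10.

0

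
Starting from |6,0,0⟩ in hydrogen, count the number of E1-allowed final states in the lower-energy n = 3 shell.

3

E1 requires Δl = ±1, so l_f ∈ {-1, 1}; with 0 ≤ l_f ≤ n_f−1 = 2, the allowed l_f values are {1}.
For l_f = 1: m_f ∈ {m_i−1, m_i, m_i+1} ∩ [−1, 1] = {-1, 0, 1} → 3 states.
Total: 3.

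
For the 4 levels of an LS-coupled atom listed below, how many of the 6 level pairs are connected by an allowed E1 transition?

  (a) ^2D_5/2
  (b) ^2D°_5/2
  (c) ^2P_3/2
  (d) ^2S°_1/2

(a)–(b): allowed.
(a)–(c): forbidden (parity).
(a)–(d): forbidden (ΔL, ΔJ).
(b)–(c): allowed.
(b)–(d): forbidden (parity, ΔL, ΔJ).
(c)–(d): allowed.
Allowed pairs: 3 of 6.

3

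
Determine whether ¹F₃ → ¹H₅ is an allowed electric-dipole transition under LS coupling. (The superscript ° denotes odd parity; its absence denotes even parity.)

ΔS = 0: S: 0 → 0 — satisfied.
Parity must change: even → even — violated.
ΔL = 0, ±1 (not L=0↔0): L: 3 → 5, ΔL = +2 — violated.
ΔJ = 0, ±1 (not J=0↔0): J: 3 → 5, ΔJ = +2 — violated.
Rule(s) violated: parity, ΔL, ΔJ.

forbidden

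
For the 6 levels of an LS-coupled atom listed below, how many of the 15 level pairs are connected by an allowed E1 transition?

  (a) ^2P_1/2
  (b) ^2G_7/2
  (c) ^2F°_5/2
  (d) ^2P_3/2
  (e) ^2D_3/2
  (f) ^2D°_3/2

(a)–(b): forbidden (parity, ΔL, ΔJ).
(a)–(c): forbidden (ΔL, ΔJ).
(a)–(d): forbidden (parity).
(a)–(e): forbidden (parity).
(a)–(f): allowed.
(b)–(c): allowed.
(b)–(d): forbidden (parity, ΔL, ΔJ).
(b)–(e): forbidden (parity, ΔL, ΔJ).
(b)–(f): forbidden (ΔL, ΔJ).
(c)–(d): forbidden (ΔL).
(c)–(e): allowed.
(c)–(f): forbidden (parity).
(d)–(e): forbidden (parity).
(d)–(f): allowed.
(e)–(f): allowed.
Allowed pairs: 5 of 15.

5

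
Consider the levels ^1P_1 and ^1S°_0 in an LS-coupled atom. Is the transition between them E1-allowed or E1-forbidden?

Reading off the term symbols: S 0→0, L 1→0, J 1→0, parity even→odd.
ΔL = 0, ±1 (not L=0↔0): L: 1 → 0, ΔL = -1 — ✓.
ΔS = 0: S: 0 → 0 — ✓.
Parity must change: even → odd — ✓.
ΔJ = 0, ±1 (not J=0↔0): J: 1 → 0, ΔJ = -1 — ✓.
All four E1 rules are satisfied.

allowed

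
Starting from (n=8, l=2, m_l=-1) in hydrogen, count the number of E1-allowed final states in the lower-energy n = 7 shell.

E1 requires Δl = ±1, so l_f ∈ {1, 3}; with 0 ≤ l_f ≤ n_f−1 = 6, the allowed l_f values are {1, 3}.
For l_f = 1: m_f ∈ {m_i−1, m_i, m_i+1} ∩ [−1, 1] = {-1, 0} → 2 states.
For l_f = 3: m_f ∈ {m_i−1, m_i, m_i+1} ∩ [−3, 3] = {-2, -1, 0} → 3 states.
Total: 5.

5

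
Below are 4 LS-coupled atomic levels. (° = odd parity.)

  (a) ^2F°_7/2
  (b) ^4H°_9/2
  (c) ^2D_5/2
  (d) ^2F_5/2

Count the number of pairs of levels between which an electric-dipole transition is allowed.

2

(a)–(b): forbidden (parity, ΔS, ΔL).
(a)–(c): allowed.
(a)–(d): allowed.
(b)–(c): forbidden (ΔS, ΔL, ΔJ).
(b)–(d): forbidden (ΔS, ΔL, ΔJ).
(c)–(d): forbidden (parity).
Allowed pairs: 2 of 6.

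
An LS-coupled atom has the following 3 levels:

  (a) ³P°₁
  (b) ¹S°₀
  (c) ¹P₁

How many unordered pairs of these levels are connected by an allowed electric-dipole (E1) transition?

(a)–(b): forbidden (parity, ΔS).
(a)–(c): forbidden (ΔS).
(b)–(c): allowed.
Allowed pairs: 1 of 3.

1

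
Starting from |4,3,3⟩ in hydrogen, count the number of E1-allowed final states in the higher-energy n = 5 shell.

4

E1 requires Δl = ±1, so l_f ∈ {2, 4}; with 0 ≤ l_f ≤ n_f−1 = 4, the allowed l_f values are {2, 4}.
For l_f = 2: m_f ∈ {m_i−1, m_i, m_i+1} ∩ [−2, 2] = {2} → 1 state.
For l_f = 4: m_f ∈ {m_i−1, m_i, m_i+1} ∩ [−4, 4] = {2, 3, 4} → 3 states.
Total: 4.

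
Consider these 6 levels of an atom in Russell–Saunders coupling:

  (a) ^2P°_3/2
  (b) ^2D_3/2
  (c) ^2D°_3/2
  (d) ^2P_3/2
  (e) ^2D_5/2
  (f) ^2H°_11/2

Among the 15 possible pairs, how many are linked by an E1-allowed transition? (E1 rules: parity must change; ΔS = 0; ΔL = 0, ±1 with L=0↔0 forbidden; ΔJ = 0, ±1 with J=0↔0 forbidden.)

(a)–(b): allowed.
(a)–(c): forbidden (parity).
(a)–(d): allowed.
(a)–(e): allowed.
(a)–(f): forbidden (parity, ΔL, ΔJ).
(b)–(c): allowed.
(b)–(d): forbidden (parity).
(b)–(e): forbidden (parity).
(b)–(f): forbidden (ΔL, ΔJ).
(c)–(d): allowed.
(c)–(e): allowed.
(c)–(f): forbidden (parity, ΔL, ΔJ).
(d)–(e): forbidden (parity).
(d)–(f): forbidden (ΔL, ΔJ).
(e)–(f): forbidden (ΔL, ΔJ).
Allowed pairs: 6 of 15.

6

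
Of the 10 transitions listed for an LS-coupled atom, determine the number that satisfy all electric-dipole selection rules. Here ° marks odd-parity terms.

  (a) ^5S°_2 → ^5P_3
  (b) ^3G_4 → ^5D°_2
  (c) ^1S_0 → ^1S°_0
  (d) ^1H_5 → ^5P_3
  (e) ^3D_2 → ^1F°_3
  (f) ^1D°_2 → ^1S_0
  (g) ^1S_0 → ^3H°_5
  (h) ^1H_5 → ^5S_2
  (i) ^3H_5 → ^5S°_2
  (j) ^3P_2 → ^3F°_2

1

(a) allowed
(b) forbidden (ΔS, ΔL, ΔJ fail)
(c) forbidden (ΔL, ΔJ fail)
(d) forbidden (parity, ΔS, ΔL, ΔJ fail)
(e) forbidden (ΔS fails)
(f) forbidden (ΔL, ΔJ fail)
(g) forbidden (ΔS, ΔL, ΔJ fail)
(h) forbidden (parity, ΔS, ΔL, ΔJ fail)
(i) forbidden (ΔS, ΔL, ΔJ fail)
(j) forbidden (ΔL fails)
Total allowed: 1 of 10.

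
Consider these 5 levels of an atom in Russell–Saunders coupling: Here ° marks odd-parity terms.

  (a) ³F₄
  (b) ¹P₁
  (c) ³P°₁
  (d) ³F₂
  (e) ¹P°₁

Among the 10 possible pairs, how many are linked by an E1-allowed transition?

(a)–(b): forbidden (parity, ΔS, ΔL, ΔJ).
(a)–(c): forbidden (ΔL, ΔJ).
(a)–(d): forbidden (parity, ΔJ).
(a)–(e): forbidden (ΔS, ΔL, ΔJ).
(b)–(c): forbidden (ΔS).
(b)–(d): forbidden (parity, ΔS, ΔL).
(b)–(e): allowed.
(c)–(d): forbidden (ΔL).
(c)–(e): forbidden (parity, ΔS).
(d)–(e): forbidden (ΔS, ΔL).
Allowed pairs: 1 of 10.

1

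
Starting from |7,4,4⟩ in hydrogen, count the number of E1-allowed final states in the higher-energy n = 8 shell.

E1 requires Δl = ±1, so l_f ∈ {3, 5}; with 0 ≤ l_f ≤ n_f−1 = 7, the allowed l_f values are {3, 5}.
For l_f = 3: m_f ∈ {m_i−1, m_i, m_i+1} ∩ [−3, 3] = {3} → 1 state.
For l_f = 5: m_f ∈ {m_i−1, m_i, m_i+1} ∩ [−5, 5] = {3, 4, 5} → 3 states.
Total: 4.

4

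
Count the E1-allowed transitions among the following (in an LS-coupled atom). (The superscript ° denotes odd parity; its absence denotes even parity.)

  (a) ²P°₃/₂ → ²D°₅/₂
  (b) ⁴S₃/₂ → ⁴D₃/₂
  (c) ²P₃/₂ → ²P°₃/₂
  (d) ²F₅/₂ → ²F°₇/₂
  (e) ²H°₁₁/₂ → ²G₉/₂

3

(a) forbidden (parity fails)
(b) forbidden (parity, ΔL fail)
(c) allowed
(d) allowed
(e) allowed
Total allowed: 3 of 5.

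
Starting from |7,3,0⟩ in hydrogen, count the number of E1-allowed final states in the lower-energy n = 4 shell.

3

E1 requires Δl = ±1, so l_f ∈ {2, 4}; with 0 ≤ l_f ≤ n_f−1 = 3, the allowed l_f values are {2}.
For l_f = 2: m_f ∈ {m_i−1, m_i, m_i+1} ∩ [−2, 2] = {-1, 0, 1} → 3 states.
Total: 3.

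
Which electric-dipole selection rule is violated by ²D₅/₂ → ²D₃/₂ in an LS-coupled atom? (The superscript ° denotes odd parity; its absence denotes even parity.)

Initial level: S=1/2, L=2, J=5/2, parity even. Final level: S=1/2, L=2, J=3/2, parity even.
Parity must change: even → even — violated.
ΔS = 0: S: 1/2 → 1/2 — satisfied.
ΔL = 0, ±1 (not L=0↔0): L: 2 → 2, ΔL = +0 — satisfied.
ΔJ = 0, ±1 (not J=0↔0): J: 5/2 → 3/2, ΔJ = -1 — satisfied.

parity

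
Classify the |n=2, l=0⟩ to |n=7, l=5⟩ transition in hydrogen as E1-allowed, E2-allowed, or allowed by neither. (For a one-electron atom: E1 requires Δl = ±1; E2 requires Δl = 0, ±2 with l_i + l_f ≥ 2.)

Δl = 5 − 0 = +5; l_i + l_f = 5.
E1 (Δl = ±1): not satisfied.
E2 (Δl = 0,±2, l_i+l_f ≥ 2): not satisfied.

neither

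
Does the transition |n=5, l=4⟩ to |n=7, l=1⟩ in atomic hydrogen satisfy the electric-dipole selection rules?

l: 4 → 1 (Δl = -3). Δl = ±1 violated.
The transition is electric-dipole forbidden.

forbidden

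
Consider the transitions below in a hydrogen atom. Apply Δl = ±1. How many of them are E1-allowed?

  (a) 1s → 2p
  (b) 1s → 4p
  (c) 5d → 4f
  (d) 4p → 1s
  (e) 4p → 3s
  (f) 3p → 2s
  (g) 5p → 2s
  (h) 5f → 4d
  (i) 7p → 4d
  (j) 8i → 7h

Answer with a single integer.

(a) allowed
(b) allowed
(c) allowed
(d) allowed
(e) allowed
(f) allowed
(g) allowed
(h) allowed
(i) allowed
(j) allowed
Total allowed: 10 of 10.

10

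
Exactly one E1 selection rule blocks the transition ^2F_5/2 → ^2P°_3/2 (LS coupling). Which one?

Initial level: S=1/2, L=3, J=5/2, parity even. Final level: S=1/2, L=1, J=3/2, parity odd.
ΔS = 0: S: 1/2 → 1/2 — ✓.
ΔL = 0, ±1 (not L=0↔0): L: 3 → 1, ΔL = -2 — ✗.
Parity must change: even → odd — ✓.
ΔJ = 0, ±1 (not J=0↔0): J: 5/2 → 3/2, ΔJ = -1 — ✓.

the ΔL = 0, ±1 rule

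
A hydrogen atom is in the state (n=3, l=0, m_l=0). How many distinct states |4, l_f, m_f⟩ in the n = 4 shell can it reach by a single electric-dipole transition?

3

E1 requires Δl = ±1, so l_f ∈ {-1, 1}; with 0 ≤ l_f ≤ n_f−1 = 3, the allowed l_f values are {1}.
For l_f = 1: m_f ∈ {m_i−1, m_i, m_i+1} ∩ [−1, 1] = {-1, 0, 1} → 3 states.
Total: 3.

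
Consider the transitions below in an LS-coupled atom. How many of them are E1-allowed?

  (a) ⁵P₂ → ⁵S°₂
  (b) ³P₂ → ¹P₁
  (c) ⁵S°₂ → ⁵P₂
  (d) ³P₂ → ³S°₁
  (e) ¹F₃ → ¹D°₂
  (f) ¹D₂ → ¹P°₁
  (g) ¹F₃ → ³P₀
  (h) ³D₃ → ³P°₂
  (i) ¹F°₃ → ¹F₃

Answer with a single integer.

7

(a) allowed
(b) forbidden (parity, ΔS fail)
(c) allowed
(d) allowed
(e) allowed
(f) allowed
(g) forbidden (parity, ΔS, ΔL, ΔJ fail)
(h) allowed
(i) allowed
Total allowed: 7 of 9.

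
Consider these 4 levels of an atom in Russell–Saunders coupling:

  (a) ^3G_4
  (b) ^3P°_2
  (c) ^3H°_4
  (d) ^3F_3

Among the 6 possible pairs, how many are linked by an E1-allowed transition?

1

(a)–(b): forbidden (ΔL, ΔJ).
(a)–(c): allowed.
(a)–(d): forbidden (parity).
(b)–(c): forbidden (parity, ΔL, ΔJ).
(b)–(d): forbidden (ΔL).
(c)–(d): forbidden (ΔL).
Allowed pairs: 1 of 6.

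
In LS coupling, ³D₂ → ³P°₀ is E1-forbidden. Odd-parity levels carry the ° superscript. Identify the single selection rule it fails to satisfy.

the ΔJ = 0, ±1 rule

Reading off the term symbols: S 1→1, L 2→1, J 2→0, parity even→odd.
ΔJ = 0, ±1 (not J=0↔0): J: 2 → 0, ΔJ = -2 — ✗.
ΔS = 0: S: 1 → 1 — ✓.
ΔL = 0, ±1 (not L=0↔0): L: 2 → 1, ΔL = -1 — ✓.
Parity must change: even → odd — ✓.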